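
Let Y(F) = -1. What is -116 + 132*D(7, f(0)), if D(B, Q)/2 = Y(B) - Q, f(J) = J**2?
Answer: -380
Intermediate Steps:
D(B, Q) = -2 - 2*Q (D(B, Q) = 2*(-1 - Q) = -2 - 2*Q)
-116 + 132*D(7, f(0)) = -116 + 132*(-2 - 2*0**2) = -116 + 132*(-2 - 2*0) = -116 + 132*(-2 + 0) = -116 + 132*(-2) = -116 - 264 = -380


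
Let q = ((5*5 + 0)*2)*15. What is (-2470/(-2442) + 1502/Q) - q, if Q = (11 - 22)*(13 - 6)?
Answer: -6568327/8547 ≈ -768.50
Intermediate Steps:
Q = -77 (Q = -11*7 = -77)
q = 750 (q = ((25 + 0)*2)*15 = (25*2)*15 = 50*15 = 750)
(-2470/(-2442) + 1502/Q) - q = (-2470/(-2442) + 1502/(-77)) - 1*750 = (-2470*(-1/2442) + 1502*(-1/77)) - 750 = (1235/1221 - 1502/77) - 750 = -158077/8547 - 750 = -6568327/8547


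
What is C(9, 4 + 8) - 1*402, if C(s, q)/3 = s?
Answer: -375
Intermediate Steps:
C(s, q) = 3*s
C(9, 4 + 8) - 1*402 = 3*9 - 1*402 = 27 - 402 = -375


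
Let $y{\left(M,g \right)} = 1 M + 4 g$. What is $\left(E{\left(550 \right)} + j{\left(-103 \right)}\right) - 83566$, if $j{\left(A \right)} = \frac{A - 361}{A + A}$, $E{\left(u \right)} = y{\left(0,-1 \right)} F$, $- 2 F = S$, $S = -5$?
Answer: $- \frac{8608096}{103} \approx -83574.0$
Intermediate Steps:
$y{\left(M,g \right)} = M + 4 g$
$F = \frac{5}{2}$ ($F = \left(- \frac{1}{2}\right) \left(-5\right) = \frac{5}{2} \approx 2.5$)
$E{\left(u \right)} = -10$ ($E{\left(u \right)} = \left(0 + 4 \left(-1\right)\right) \frac{5}{2} = \left(0 - 4\right) \frac{5}{2} = \left(-4\right) \frac{5}{2} = -10$)
$j{\left(A \right)} = \frac{-361 + A}{2 A}$
$\left(E{\left(550 \right)} + j{\left(-103 \right)}\right) - 83566 = \left(-10 + \frac{-361 - 103}{2 \left(-103\right)}\right) - 83566 = \left(-10 + \frac{1}{2} \left(- \frac{1}{103}\right) \left(-464\right)\right) - 83566 = \left(-10 + \frac{232}{103}\right) - 83566 = - \frac{798}{103} - 83566 = - \frac{8608096}{103}$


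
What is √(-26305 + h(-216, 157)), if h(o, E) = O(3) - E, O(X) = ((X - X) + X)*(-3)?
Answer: I*√26471 ≈ 162.7*I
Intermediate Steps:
O(X) = -3*X (O(X) = (0 + X)*(-3) = X*(-3) = -3*X)
h(o, E) = -9 - E (h(o, E) = -3*3 - E = -9 - E)
√(-26305 + h(-216, 157)) = √(-26305 + (-9 - 1*157)) = √(-26305 + (-9 - 157)) = √(-26305 - 166) = √(-26471) = I*√26471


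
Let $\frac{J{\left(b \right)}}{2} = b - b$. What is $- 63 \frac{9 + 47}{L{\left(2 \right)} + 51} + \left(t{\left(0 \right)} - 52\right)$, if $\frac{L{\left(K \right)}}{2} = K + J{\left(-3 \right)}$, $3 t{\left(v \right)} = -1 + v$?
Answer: $- \frac{19219}{165} \approx -116.48$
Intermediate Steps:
$t{\left(v \right)} = - \frac{1}{3} + \frac{v}{3}$ ($t{\left(v \right)} = \frac{-1 + v}{3} = - \frac{1}{3} + \frac{v}{3}$)
$J{\left(b \right)} = 0$ ($J{\left(b \right)} = 2 \left(b - b\right) = 2 \cdot 0 = 0$)
$L{\left(K \right)} = 2 K$ ($L{\left(K \right)} = 2 \left(K + 0\right) = 2 K$)
$- 63 \frac{9 + 47}{L{\left(2 \right)} + 51} + \left(t{\left(0 \right)} - 52\right) = - 63 \frac{9 + 47}{2 \cdot 2 + 51} + \left(\left(- \frac{1}{3} + \frac{1}{3} \cdot 0\right) - 52\right) = - 63 \frac{56}{4 + 51} + \left(\left(- \frac{1}{3} + 0\right) - 52\right) = - 63 \cdot \frac{56}{55} - \frac{157}{3} = - 63 \cdot 56 \cdot \frac{1}{55} - \frac{157}{3} = \left(-63\right) \frac{56}{55} - \frac{157}{3} = - \frac{3528}{55} - \frac{157}{3} = - \frac{19219}{165}$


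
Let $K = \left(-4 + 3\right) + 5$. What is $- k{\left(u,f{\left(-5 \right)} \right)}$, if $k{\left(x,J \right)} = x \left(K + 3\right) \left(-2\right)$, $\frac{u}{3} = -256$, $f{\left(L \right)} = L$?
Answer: $-10752$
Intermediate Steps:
$K = 4$ ($K = -1 + 5 = 4$)
$u = -768$ ($u = 3 \left(-256\right) = -768$)
$k{\left(x,J \right)} = - 14 x$ ($k{\left(x,J \right)} = x \left(4 + 3\right) \left(-2\right) = x 7 \left(-2\right) = x \left(-14\right) = - 14 x$)
$- k{\left(u,f{\left(-5 \right)} \right)} = - \left(-14\right) \left(-768\right) = \left(-1\right) 10752 = -10752$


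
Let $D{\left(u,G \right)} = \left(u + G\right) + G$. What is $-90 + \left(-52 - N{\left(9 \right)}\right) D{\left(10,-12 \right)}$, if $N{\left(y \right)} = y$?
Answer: $764$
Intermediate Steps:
$D{\left(u,G \right)} = u + 2 G$ ($D{\left(u,G \right)} = \left(G + u\right) + G = u + 2 G$)
$-90 + \left(-52 - N{\left(9 \right)}\right) D{\left(10,-12 \right)} = -90 + \left(-52 - 9\right) \left(10 + 2 \left(-12\right)\right) = -90 + \left(-52 - 9\right) \left(10 - 24\right) = -90 - -854 = -90 + 854 = 764$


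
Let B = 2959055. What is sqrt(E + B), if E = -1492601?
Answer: sqrt(1466454) ≈ 1211.0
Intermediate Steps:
sqrt(E + B) = sqrt(-1492601 + 2959055) = sqrt(1466454)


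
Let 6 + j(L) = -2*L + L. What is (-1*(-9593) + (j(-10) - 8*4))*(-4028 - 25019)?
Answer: -277834555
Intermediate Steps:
j(L) = -6 - L (j(L) = -6 + (-2*L + L) = -6 - L)
(-1*(-9593) + (j(-10) - 8*4))*(-4028 - 25019) = (-1*(-9593) + ((-6 - 1*(-10)) - 8*4))*(-4028 - 25019) = (9593 + ((-6 + 10) - 32))*(-29047) = (9593 + (4 - 32))*(-29047) = (9593 - 28)*(-29047) = 9565*(-29047) = -277834555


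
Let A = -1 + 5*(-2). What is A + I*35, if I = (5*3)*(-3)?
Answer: -1586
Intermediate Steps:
I = -45 (I = 15*(-3) = -45)
A = -11 (A = -1 - 10 = -11)
A + I*35 = -11 - 45*35 = -11 - 1575 = -1586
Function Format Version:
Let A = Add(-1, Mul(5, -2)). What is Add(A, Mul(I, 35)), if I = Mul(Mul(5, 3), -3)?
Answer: -1586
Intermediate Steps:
I = -45 (I = Mul(15, -3) = -45)
A = -11 (A = Add(-1, -10) = -11)
Add(A, Mul(I, 35)) = Add(-11, Mul(-45, 35)) = Add(-11, -1575) = -1586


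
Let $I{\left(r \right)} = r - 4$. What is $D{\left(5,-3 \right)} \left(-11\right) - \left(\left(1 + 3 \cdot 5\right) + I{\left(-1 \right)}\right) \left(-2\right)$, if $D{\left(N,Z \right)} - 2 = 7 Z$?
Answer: $231$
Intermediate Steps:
$I{\left(r \right)} = -4 + r$ ($I{\left(r \right)} = r - 4 = -4 + r$)
$D{\left(N,Z \right)} = 2 + 7 Z$
$D{\left(5,-3 \right)} \left(-11\right) - \left(\left(1 + 3 \cdot 5\right) + I{\left(-1 \right)}\right) \left(-2\right) = \left(2 + 7 \left(-3\right)\right) \left(-11\right) - \left(\left(1 + 3 \cdot 5\right) - 5\right) \left(-2\right) = \left(2 - 21\right) \left(-11\right) - \left(\left(1 + 15\right) - 5\right) \left(-2\right) = \left(-19\right) \left(-11\right) - \left(16 - 5\right) \left(-2\right) = 209 - 11 \left(-2\right) = 209 - -22 = 209 + 22 = 231$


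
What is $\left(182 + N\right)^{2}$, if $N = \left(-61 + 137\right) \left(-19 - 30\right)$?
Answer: $12545764$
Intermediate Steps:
$N = -3724$ ($N = 76 \left(-49\right) = -3724$)
$\left(182 + N\right)^{2} = \left(182 - 3724\right)^{2} = \left(-3542\right)^{2} = 12545764$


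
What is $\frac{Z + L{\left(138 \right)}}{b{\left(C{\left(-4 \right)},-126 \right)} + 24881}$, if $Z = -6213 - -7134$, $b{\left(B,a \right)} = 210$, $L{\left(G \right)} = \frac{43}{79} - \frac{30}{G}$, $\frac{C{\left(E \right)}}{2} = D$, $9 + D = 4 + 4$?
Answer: $\frac{1674051}{45590347} \approx 0.036719$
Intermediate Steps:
$D = -1$ ($D = -9 + \left(4 + 4\right) = -9 + 8 = -1$)
$C{\left(E \right)} = -2$ ($C{\left(E \right)} = 2 \left(-1\right) = -2$)
$L{\left(G \right)} = \frac{43}{79} - \frac{30}{G}$ ($L{\left(G \right)} = 43 \cdot \frac{1}{79} - \frac{30}{G} = \frac{43}{79} - \frac{30}{G}$)
$Z = 921$ ($Z = -6213 + 7134 = 921$)
$\frac{Z + L{\left(138 \right)}}{b{\left(C{\left(-4 \right)},-126 \right)} + 24881} = \frac{921 + \left(\frac{43}{79} - \frac{30}{138}\right)}{210 + 24881} = \frac{921 + \left(\frac{43}{79} - \frac{5}{23}\right)}{25091} = \left(921 + \left(\frac{43}{79} - \frac{5}{23}\right)\right) \frac{1}{25091} = \left(921 + \frac{594}{1817}\right) \frac{1}{25091} = \frac{1674051}{1817} \cdot \frac{1}{25091} = \frac{1674051}{45590347}$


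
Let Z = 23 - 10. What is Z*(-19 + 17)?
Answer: -26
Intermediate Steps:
Z = 13
Z*(-19 + 17) = 13*(-19 + 17) = 13*(-2) = -26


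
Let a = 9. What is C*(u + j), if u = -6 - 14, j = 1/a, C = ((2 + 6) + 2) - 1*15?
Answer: 895/9 ≈ 99.444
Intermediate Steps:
C = -5 (C = (8 + 2) - 15 = 10 - 15 = -5)
j = 1/9 ≈ 0.11111
u = -20
C*(u + j) = -5*(-20 + 1/9) = -5*(-179/9) = 895/9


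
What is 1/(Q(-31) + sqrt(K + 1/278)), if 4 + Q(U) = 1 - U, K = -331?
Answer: 7784/309969 - I*sqrt(25580726)/309969 ≈ 0.025112 - 0.016317*I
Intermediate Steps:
Q(U) = -3 - U (Q(U) = -4 + (1 - U) = -3 - U)
1/(Q(-31) + sqrt(K + 1/278)) = 1/((-3 - 1*(-31)) + sqrt(-331 + 1/278)) = 1/((-3 + 31) + sqrt(-331 + 1/278)) = 1/(28 + sqrt(-92017/278)) = 1/(28 + I*sqrt(25580726)/278)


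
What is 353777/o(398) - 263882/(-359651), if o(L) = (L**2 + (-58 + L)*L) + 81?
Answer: 204766102837/105667262055 ≈ 1.9378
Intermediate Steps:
o(L) = 81 + L**2 + L*(-58 + L) (o(L) = (L**2 + L*(-58 + L)) + 81 = 81 + L**2 + L*(-58 + L))
353777/o(398) - 263882/(-359651) = 353777/(81 - 58*398 + 2*398**2) - 263882/(-359651) = 353777/(81 - 23084 + 2*158404) - 263882*(-1/359651) = 353777/(81 - 23084 + 316808) + 263882/359651 = 353777/293805 + 263882/359651 = 204766102837/105667262055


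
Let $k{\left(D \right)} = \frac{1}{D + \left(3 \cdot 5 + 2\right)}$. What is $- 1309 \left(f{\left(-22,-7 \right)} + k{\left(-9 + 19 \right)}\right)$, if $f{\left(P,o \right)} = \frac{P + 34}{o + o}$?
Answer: $\frac{28985}{27} \approx 1073.5$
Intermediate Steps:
$f{\left(P,o \right)} = \frac{34 + P}{2 o}$
$k{\left(D \right)} = \frac{1}{17 + D}$ ($k{\left(D \right)} = \frac{1}{D + \left(15 + 2\right)} = \frac{1}{D + 17} = \frac{1}{17 + D}$)
$- 1309 \left(f{\left(-22,-7 \right)} + k{\left(-9 + 19 \right)}\right) = - 1309 \left(\frac{34 - 22}{2 \left(-7\right)} + \frac{1}{17 + \left(-9 + 19\right)}\right) = - 1309 \left(\frac{1}{2} \left(- \frac{1}{7}\right) 12 + \frac{1}{17 + 10}\right) = - 1309 \left(- \frac{6}{7} + \frac{1}{27}\right) = \left(-1309\right) \left(- \frac{155}{189}\right) = \frac{28985}{27}$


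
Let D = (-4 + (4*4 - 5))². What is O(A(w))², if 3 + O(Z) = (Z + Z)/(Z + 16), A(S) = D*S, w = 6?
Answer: 29241/24025 ≈ 1.2171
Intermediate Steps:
D = 49 (D = (-4 + (16 - 5))² = (-4 + 11)² = 7² = 49)
A(S) = 49*S
O(Z) = -3 + 2*Z/(16 + Z) (O(Z) = -3 + (Z + Z)/(Z + 16) = -3 + (2*Z)/(16 + Z) = -3 + 2*Z/(16 + Z))
O(A(w))² = ((-48 - 49*6)/(16 + 49*6))² = ((-48 - 1*294)/(16 + 294))² = ((-48 - 294)/310)² = ((1/310)*(-342))² = (-171/155)² = 29241/24025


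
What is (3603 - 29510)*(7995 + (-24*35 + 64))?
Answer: -187022633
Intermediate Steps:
(3603 - 29510)*(7995 + (-24*35 + 64)) = -25907*(7995 + (-840 + 64)) = -25907*(7995 - 776) = -25907*7219 = -187022633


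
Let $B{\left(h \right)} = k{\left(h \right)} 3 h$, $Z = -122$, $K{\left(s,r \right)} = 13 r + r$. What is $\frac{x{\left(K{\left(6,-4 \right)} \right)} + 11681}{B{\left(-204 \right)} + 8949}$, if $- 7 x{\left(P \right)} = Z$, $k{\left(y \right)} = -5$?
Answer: $\frac{81889}{84063} \approx 0.97414$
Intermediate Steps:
$K{\left(s,r \right)} = 14 r$
$B{\left(h \right)} = - 15 h$ ($B{\left(h \right)} = \left(-5\right) 3 h = - 15 h$)
$x{\left(P \right)} = \frac{122}{7}$ ($x{\left(P \right)} = \left(- \frac{1}{7}\right) \left(-122\right) = \frac{122}{7}$)
$\frac{x{\left(K{\left(6,-4 \right)} \right)} + 11681}{B{\left(-204 \right)} + 8949} = \frac{\frac{122}{7} + 11681}{\left(-15\right) \left(-204\right) + 8949} = \frac{81889}{7 \left(3060 + 8949\right)} = \frac{81889}{7 \cdot 12009} = \frac{81889}{7} \cdot \frac{1}{12009} = \frac{81889}{84063}$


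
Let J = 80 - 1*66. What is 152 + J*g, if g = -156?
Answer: -2032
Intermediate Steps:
J = 14 (J = 80 - 66 = 14)
152 + J*g = 152 + 14*(-156) = 152 - 2184 = -2032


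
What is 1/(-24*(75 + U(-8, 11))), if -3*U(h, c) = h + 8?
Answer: -1/1800 ≈ -0.00055556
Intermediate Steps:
U(h, c) = -8/3 - h/3 (U(h, c) = -(h + 8)/3 = -(8 + h)/3 = -8/3 - h/3)
1/(-24*(75 + U(-8, 11))) = 1/(-24*(75 + (-8/3 - ⅓*(-8)))) = 1/(-24*(75 + (-8/3 + 8/3))) = 1/(-24*(75 + 0)) = 1/(-24*75) = 1/(-1800) = -1/1800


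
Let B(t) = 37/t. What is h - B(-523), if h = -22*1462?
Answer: -16821735/523 ≈ -32164.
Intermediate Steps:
h = -32164
h - B(-523) = -32164 - 37/(-523) = -32164 - 37*(-1)/523 = -32164 - 1*(-37/523) = -32164 + 37/523 = -16821735/523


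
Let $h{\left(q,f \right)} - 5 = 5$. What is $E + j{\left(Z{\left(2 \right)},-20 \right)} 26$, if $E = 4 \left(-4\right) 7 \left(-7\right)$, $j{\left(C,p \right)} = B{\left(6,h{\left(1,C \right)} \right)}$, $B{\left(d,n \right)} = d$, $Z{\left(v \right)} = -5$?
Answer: $940$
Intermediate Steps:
$h{\left(q,f \right)} = 10$ ($h{\left(q,f \right)} = 5 + 5 = 10$)
$j{\left(C,p \right)} = 6$
$E = 784$ ($E = \left(-16\right) 7 \left(-7\right) = \left(-112\right) \left(-7\right) = 784$)
$E + j{\left(Z{\left(2 \right)},-20 \right)} 26 = 784 + 6 \cdot 26 = 784 + 156 = 940$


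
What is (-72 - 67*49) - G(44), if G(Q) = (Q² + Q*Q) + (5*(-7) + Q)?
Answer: -7236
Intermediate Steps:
G(Q) = -35 + Q + 2*Q² (G(Q) = (Q² + Q²) + (-35 + Q) = 2*Q² + (-35 + Q) = -35 + Q + 2*Q²)
(-72 - 67*49) - G(44) = (-72 - 67*49) - (-35 + 44 + 2*44²) = (-72 - 3283) - (-35 + 44 + 2*1936) = -3355 - (-35 + 44 + 3872) = -3355 - 1*3881 = -3355 - 3881 = -7236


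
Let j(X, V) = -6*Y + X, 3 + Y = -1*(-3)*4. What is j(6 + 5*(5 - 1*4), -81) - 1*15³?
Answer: -3418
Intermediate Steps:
Y = 9 (Y = -3 - 1*(-3)*4 = -3 + 3*4 = -3 + 12 = 9)
j(X, V) = -54 + X (j(X, V) = -6*9 + X = -54 + X)
j(6 + 5*(5 - 1*4), -81) - 1*15³ = (-54 + (6 + 5*(5 - 1*4))) - 1*15³ = (-54 + (6 + 5*(5 - 4))) - 1*3375 = (-54 + (6 + 5*1)) - 3375 = (-54 + (6 + 5)) - 3375 = (-54 + 11) - 3375 = -43 - 3375 = -3418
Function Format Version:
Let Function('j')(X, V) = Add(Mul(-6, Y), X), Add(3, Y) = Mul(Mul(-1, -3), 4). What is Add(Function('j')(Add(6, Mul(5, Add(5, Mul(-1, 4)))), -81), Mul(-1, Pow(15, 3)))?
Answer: -3418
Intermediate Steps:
Y = 9 (Y = Add(-3, Mul(Mul(-1, -3), 4)) = Add(-3, Mul(3, 4)) = Add(-3, 12) = 9)
Function('j')(X, V) = Add(-54, X) (Function('j')(X, V) = Add(Mul(-6, 9), X) = Add(-54, X))
Add(Function('j')(Add(6, Mul(5, Add(5, Mul(-1, 4)))), -81), Mul(-1, Pow(15, 3))) = Add(Add(-54, Add(6, Mul(5, Add(5, Mul(-1, 4))))), Mul(-1, Pow(15, 3))) = Add(Add(-54, Add(6, Mul(5, Add(5, -4)))), Mul(-1, 3375)) = Add(Add(-54, Add(6, Mul(5, 1))), -3375) = Add(Add(-54, Add(6, 5)), -3375) = Add(Add(-54, 11), -3375) = Add(-43, -3375) = -3418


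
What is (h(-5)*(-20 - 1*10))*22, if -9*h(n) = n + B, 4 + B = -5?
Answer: -3080/3 ≈ -1026.7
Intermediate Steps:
B = -9 (B = -4 - 5 = -9)
h(n) = 1 - n/9 (h(n) = -(n - 9)/9 = -(-9 + n)/9 = 1 - n/9)
(h(-5)*(-20 - 1*10))*22 = ((1 - ⅑*(-5))*(-20 - 1*10))*22 = ((1 + 5/9)*(-20 - 10))*22 = ((14/9)*(-30))*22 = -140/3*22 = -3080/3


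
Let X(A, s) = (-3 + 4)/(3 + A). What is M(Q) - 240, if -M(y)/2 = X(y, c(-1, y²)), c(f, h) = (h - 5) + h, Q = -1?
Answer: -241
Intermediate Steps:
c(f, h) = -5 + 2*h (c(f, h) = (-5 + h) + h = -5 + 2*h)
X(A, s) = 1/(3 + A)
M(y) = -2/(3 + y)
M(Q) - 240 = -2/(3 - 1) - 240 = -2/2 - 240 = -2*½ - 240 = -1 - 240 = -241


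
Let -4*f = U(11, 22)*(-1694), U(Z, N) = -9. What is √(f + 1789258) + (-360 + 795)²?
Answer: 189225 + √7141786/2 ≈ 1.9056e+5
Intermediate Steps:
f = -7623/2 (f = -(-9)*(-1694)/4 = -¼*15246 = -7623/2 ≈ -3811.5)
√(f + 1789258) + (-360 + 795)² = √(-7623/2 + 1789258) + (-360 + 795)² = √(3570893/2) + 435² = √7141786/2 + 189225 = 189225 + √7141786/2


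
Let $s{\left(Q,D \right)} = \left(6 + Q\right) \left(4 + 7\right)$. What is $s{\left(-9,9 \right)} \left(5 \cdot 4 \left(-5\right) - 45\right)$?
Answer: $4785$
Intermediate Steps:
$s{\left(Q,D \right)} = 66 + 11 Q$ ($s{\left(Q,D \right)} = \left(6 + Q\right) 11 = 66 + 11 Q$)
$s{\left(-9,9 \right)} \left(5 \cdot 4 \left(-5\right) - 45\right) = \left(66 + 11 \left(-9\right)\right) \left(5 \cdot 4 \left(-5\right) - 45\right) = \left(66 - 99\right) \left(20 \left(-5\right) - 45\right) = - 33 \left(-100 - 45\right) = \left(-33\right) \left(-145\right) = 4785$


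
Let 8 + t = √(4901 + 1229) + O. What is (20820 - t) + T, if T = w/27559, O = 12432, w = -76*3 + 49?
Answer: 231385185/27559 - √6130 ≈ 8317.7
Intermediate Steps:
w = -179 (w = -228 + 49 = -179)
t = 12424 + √6130 (t = -8 + (√(4901 + 1229) + 12432) = -8 + (√6130 + 12432) = -8 + (12432 + √6130) = 12424 + √6130 ≈ 12502.)
T = -179/27559 ≈ -0.0064952
(20820 - t) + T = (20820 - (12424 + √6130)) - 179/27559 = (20820 + (-12424 - √6130)) - 179/27559 = (8396 - √6130) - 179/27559 = 231385185/27559 - √6130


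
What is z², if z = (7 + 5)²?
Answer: 20736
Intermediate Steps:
z = 144 (z = 12² = 144)
z² = 144² = 20736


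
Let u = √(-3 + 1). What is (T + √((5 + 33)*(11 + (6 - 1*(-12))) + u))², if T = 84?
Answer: (84 + √(1102 + I*√2))² ≈ 13735.0 + 4.99*I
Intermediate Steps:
u = I*√2 (u = √(-2) = I*√2 ≈ 1.4142*I)
(T + √((5 + 33)*(11 + (6 - 1*(-12))) + u))² = (84 + √((5 + 33)*(11 + (6 - 1*(-12))) + I*√2))² = (84 + √(38*(11 + (6 + 12)) + I*√2))² = (84 + √(38*(11 + 18) + I*√2))² = (84 + √(38*29 + I*√2))² = (84 + √(1102 + I*√2))²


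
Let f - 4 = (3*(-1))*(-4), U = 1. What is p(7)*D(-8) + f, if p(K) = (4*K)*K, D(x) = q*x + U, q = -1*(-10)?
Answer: -15468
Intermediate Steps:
q = 10
D(x) = 1 + 10*x (D(x) = 10*x + 1 = 1 + 10*x)
p(K) = 4*K²
f = 16 (f = 4 + (3*(-1))*(-4) = 4 - 3*(-4) = 4 + 12 = 16)
p(7)*D(-8) + f = (4*7²)*(1 + 10*(-8)) + 16 = (4*49)*(1 - 80) + 16 = 196*(-79) + 16 = -15484 + 16 = -15468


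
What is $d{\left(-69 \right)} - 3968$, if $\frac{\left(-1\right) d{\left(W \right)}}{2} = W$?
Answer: $-3830$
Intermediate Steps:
$d{\left(W \right)} = - 2 W$
$d{\left(-69 \right)} - 3968 = \left(-2\right) \left(-69\right) - 3968 = 138 - 3968 = -3830$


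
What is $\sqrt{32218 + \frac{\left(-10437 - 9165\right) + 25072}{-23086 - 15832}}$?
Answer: $\frac{\sqrt{12199378856093}}{19459} \approx 179.49$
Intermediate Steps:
$\sqrt{32218 + \frac{\left(-10437 - 9165\right) + 25072}{-23086 - 15832}} = \sqrt{32218 + \frac{-19602 + 25072}{-38918}} = \sqrt{32218 + 5470 \left(- \frac{1}{38918}\right)} = \sqrt{32218 - \frac{2735}{19459}} = \sqrt{\frac{626927327}{19459}} = \frac{\sqrt{12199378856093}}{19459}$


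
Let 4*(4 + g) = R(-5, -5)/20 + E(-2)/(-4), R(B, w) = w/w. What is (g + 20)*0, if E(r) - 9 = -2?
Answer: 0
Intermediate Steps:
E(r) = 7 (E(r) = 9 - 2 = 7)
R(B, w) = 1
g = -177/40 (g = -4 + (1/20 + 7/(-4))/4 = -4 + (1*(1/20) + 7*(-¼))/4 = -4 + (1/20 - 7/4)/4 = -4 + (¼)*(-17/10) = -4 - 17/40 = -177/40 ≈ -4.4250)
(g + 20)*0 = (-177/40 + 20)*0 = (623/40)*0 = 0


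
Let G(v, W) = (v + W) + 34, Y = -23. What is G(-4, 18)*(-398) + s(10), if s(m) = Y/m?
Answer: -191063/10 ≈ -19106.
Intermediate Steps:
s(m) = -23/m
G(v, W) = 34 + W + v (G(v, W) = (W + v) + 34 = 34 + W + v)
G(-4, 18)*(-398) + s(10) = (34 + 18 - 4)*(-398) - 23/10 = 48*(-398) - 23*⅒ = -19104 - 23/10 = -191063/10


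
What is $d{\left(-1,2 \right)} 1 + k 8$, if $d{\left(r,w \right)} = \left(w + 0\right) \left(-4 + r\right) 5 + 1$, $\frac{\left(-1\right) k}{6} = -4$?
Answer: $143$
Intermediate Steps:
$k = 24$ ($k = \left(-6\right) \left(-4\right) = 24$)
$d{\left(r,w \right)} = 1 + 5 w \left(-4 + r\right)$ ($d{\left(r,w \right)} = w \left(-4 + r\right) 5 + 1 = 5 w \left(-4 + r\right) + 1 = 1 + 5 w \left(-4 + r\right)$)
$d{\left(-1,2 \right)} 1 + k 8 = \left(1 - 40 + 5 \left(-1\right) 2\right) 1 + 24 \cdot 8 = \left(1 - 40 - 10\right) 1 + 192 = \left(-49\right) 1 + 192 = -49 + 192 = 143$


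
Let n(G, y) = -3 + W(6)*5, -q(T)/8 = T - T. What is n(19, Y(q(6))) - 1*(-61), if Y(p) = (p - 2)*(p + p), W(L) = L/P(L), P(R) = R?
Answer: 63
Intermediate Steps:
q(T) = 0 (q(T) = -8*(T - T) = -8*0 = 0)
W(L) = 1 (W(L) = L/L = 1)
Y(p) = 2*p*(-2 + p) (Y(p) = (-2 + p)*(2*p) = 2*p*(-2 + p))
n(G, y) = 2 (n(G, y) = -3 + 1*5 = -3 + 5 = 2)
n(19, Y(q(6))) - 1*(-61) = 2 - 1*(-61) = 2 + 61 = 63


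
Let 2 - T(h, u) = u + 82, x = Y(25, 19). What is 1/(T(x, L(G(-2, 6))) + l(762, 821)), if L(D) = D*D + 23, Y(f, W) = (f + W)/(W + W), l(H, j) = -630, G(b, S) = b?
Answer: -1/737 ≈ -0.0013569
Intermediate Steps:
Y(f, W) = (W + f)/(2*W) (Y(f, W) = (W + f)/((2*W)) = (W + f)*(1/(2*W)) = (W + f)/(2*W))
L(D) = 23 + D**2 (L(D) = D**2 + 23 = 23 + D**2)
x = 22/19 (x = (1/2)*(19 + 25)/19 = (1/2)*(1/19)*44 = 22/19 ≈ 1.1579)
T(h, u) = -80 - u (T(h, u) = 2 - (u + 82) = 2 - (82 + u) = 2 + (-82 - u) = -80 - u)
1/(T(x, L(G(-2, 6))) + l(762, 821)) = 1/((-80 - (23 + (-2)**2)) - 630) = 1/((-80 - (23 + 4)) - 630) = 1/((-80 - 1*27) - 630) = 1/((-80 - 27) - 630) = 1/(-107 - 630) = 1/(-737) = -1/737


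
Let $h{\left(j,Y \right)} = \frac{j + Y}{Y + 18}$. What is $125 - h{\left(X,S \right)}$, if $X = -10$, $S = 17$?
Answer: $\frac{624}{5} \approx 124.8$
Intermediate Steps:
$h{\left(j,Y \right)} = \frac{Y + j}{18 + Y}$
$125 - h{\left(X,S \right)} = 125 - \frac{17 - 10}{18 + 17} = 125 - \frac{1}{35} \cdot 7 = 125 - \frac{1}{5} = \frac{624}{5}$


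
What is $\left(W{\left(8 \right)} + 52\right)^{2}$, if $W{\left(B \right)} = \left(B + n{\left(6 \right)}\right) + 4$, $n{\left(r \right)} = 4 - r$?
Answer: $3844$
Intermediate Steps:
$W{\left(B \right)} = 2 + B$ ($W{\left(B \right)} = \left(B + \left(4 - 6\right)\right) + 4 = \left(B - 2\right) + 4 = \left(-2 + B\right) + 4 = 2 + B$)
$\left(W{\left(8 \right)} + 52\right)^{2} = \left(\left(2 + 8\right) + 52\right)^{2} = \left(10 + 52\right)^{2} = 62^{2} = 3844$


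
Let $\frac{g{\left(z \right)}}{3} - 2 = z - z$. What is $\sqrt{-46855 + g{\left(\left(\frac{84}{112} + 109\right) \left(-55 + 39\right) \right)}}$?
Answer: $i \sqrt{46849} \approx 216.45 i$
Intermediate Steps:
$g{\left(z \right)} = 6$ ($g{\left(z \right)} = 6 + 3 \left(z - z\right) = 6 + 3 \cdot 0 = 6 + 0 = 6$)
$\sqrt{-46855 + g{\left(\left(\frac{84}{112} + 109\right) \left(-55 + 39\right) \right)}} = \sqrt{-46855 + 6} = \sqrt{-46849} = i \sqrt{46849}$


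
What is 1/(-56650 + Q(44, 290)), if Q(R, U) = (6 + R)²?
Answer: -1/54150 ≈ -1.8467e-5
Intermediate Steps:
1/(-56650 + Q(44, 290)) = 1/(-56650 + (6 + 44)²) = 1/(-56650 + 50²) = 1/(-56650 + 2500) = 1/(-54150) = -1/54150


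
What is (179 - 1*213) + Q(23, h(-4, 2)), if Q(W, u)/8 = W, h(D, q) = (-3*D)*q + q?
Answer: 150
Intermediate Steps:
h(D, q) = q - 3*D*q (h(D, q) = -3*D*q + q = q - 3*D*q)
Q(W, u) = 8*W
(179 - 1*213) + Q(23, h(-4, 2)) = (179 - 1*213) + 8*23 = (179 - 213) + 184 = -34 + 184 = 150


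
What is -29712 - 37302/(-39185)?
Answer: -1164227418/39185 ≈ -29711.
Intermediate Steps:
-29712 - 37302/(-39185) = -29712 - 37302*(-1/39185) = -29712 + 37302/39185 = -1164227418/39185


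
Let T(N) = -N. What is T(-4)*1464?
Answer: 5856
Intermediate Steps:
T(-4)*1464 = -1*(-4)*1464 = 4*1464 = 5856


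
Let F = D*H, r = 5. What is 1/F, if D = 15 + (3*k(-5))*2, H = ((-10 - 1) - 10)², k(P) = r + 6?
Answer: 1/35721 ≈ 2.7995e-5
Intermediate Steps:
k(P) = 11 (k(P) = 5 + 6 = 11)
H = 441 (H = (-11 - 10)² = (-21)² = 441)
D = 81 (D = 15 + (3*11)*2 = 15 + 33*2 = 15 + 66 = 81)
F = 35721 (F = 81*441 = 35721)
1/F = 1/35721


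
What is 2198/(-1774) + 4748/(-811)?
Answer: -5102765/719357 ≈ -7.0935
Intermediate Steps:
2198/(-1774) + 4748/(-811) = 2198*(-1/1774) + 4748*(-1/811) = -1099/887 - 4748/811 = -5102765/719357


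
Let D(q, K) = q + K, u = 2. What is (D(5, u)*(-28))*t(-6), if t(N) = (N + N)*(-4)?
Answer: -9408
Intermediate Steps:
t(N) = -8*N (t(N) = (2*N)*(-4) = -8*N)
D(q, K) = K + q
(D(5, u)*(-28))*t(-6) = ((2 + 5)*(-28))*(-8*(-6)) = (7*(-28))*48 = -196*48 = -9408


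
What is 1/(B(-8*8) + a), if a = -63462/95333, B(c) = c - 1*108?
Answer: -13619/2351534 ≈ -0.0057915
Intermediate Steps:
B(c) = -108 + c (B(c) = c - 108 = -108 + c)
a = -9066/13619 (a = -63462*1/95333 = -9066/13619 ≈ -0.66569)
1/(B(-8*8) + a) = 1/((-108 - 8*8) - 9066/13619) = 1/((-108 - 64) - 9066/13619) = 1/(-172 - 9066/13619) = 1/(-2351534/13619) = -13619/2351534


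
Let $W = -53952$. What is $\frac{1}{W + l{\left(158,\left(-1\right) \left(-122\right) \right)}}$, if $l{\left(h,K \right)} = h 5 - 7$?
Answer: $- \frac{1}{53169} \approx -1.8808 \cdot 10^{-5}$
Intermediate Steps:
$l{\left(h,K \right)} = -7 + 5 h$ ($l{\left(h,K \right)} = 5 h - 7 = -7 + 5 h$)
$\frac{1}{W + l{\left(158,\left(-1\right) \left(-122\right) \right)}} = \frac{1}{-53952 + \left(-7 + 5 \cdot 158\right)} = \frac{1}{-53952 + \left(-7 + 790\right)} = \frac{1}{-53952 + 783} = \frac{1}{-53169} = - \frac{1}{53169}$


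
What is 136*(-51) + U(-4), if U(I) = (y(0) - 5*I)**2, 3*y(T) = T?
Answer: -6536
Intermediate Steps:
y(T) = T/3
U(I) = 25*I**2 (U(I) = ((1/3)*0 - 5*I)**2 = (0 - 5*I)**2 = (-5*I)**2 = 25*I**2)
136*(-51) + U(-4) = 136*(-51) + 25*(-4)**2 = -6936 + 25*16 = -6936 + 400 = -6536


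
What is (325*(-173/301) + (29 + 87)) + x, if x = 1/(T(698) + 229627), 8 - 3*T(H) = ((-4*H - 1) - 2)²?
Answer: -151786905927/2144063936 ≈ -70.794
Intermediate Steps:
T(H) = 8/3 - (-3 - 4*H)²/3 (T(H) = 8/3 - ((-4*H - 1) - 2)²/3 = 8/3 - ((-1 - 4*H) - 2)²/3 = 8/3 - (-3 - 4*H)²/3)
x = -3/7123136 (x = 1/((8/3 - (3 + 4*698)²/3) + 229627) = 1/((8/3 - (3 + 2792)²/3) + 229627) = 1/((8/3 - ⅓*2795²) + 229627) = 1/((8/3 - ⅓*7812025) + 229627) = 1/((8/3 - 7812025/3) + 229627) = 1/(-7812017/3 + 229627) = 1/(-7123136/3) = -3/7123136 ≈ -4.2116e-7)
(325*(-173/301) + (29 + 87)) + x = (325*(-173/301) + (29 + 87)) - 3/7123136 = (325*(-173*1/301) + 116) - 3/7123136 = (325*(-173/301) + 116) - 3/7123136 = (-56225/301 + 116) - 3/7123136 = -21309/301 - 3/7123136 = -151786905927/2144063936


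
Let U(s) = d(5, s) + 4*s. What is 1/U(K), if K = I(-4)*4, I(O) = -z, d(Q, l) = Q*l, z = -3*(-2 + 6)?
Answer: 1/432 ≈ 0.0023148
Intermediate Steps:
z = -12 (z = -3*4 = -12)
I(O) = 12 (I(O) = -1*(-12) = 12)
K = 48 (K = 12*4 = 48)
U(s) = 9*s (U(s) = 5*s + 4*s = 9*s)
1/U(K) = 1/(9*48) = 1/432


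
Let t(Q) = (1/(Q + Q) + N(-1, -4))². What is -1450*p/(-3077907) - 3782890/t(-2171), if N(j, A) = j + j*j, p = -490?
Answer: -31358898865815699460/439701 ≈ -7.1319e+13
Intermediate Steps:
N(j, A) = j + j²
t(Q) = 1/(4*Q²) (t(Q) = (1/(Q + Q) - (1 - 1))² = (1/(2*Q) - 1*0)² = (1/(2*Q) + 0)² = (1/(2*Q))² = 1/(4*Q²))
-1450*p/(-3077907) - 3782890/t(-2171) = -1450*(-490)/(-3077907) - 3782890/((¼)/(-2171)²) = 710500*(-1/3077907) - 3782890/((¼)*(1/4713241)) = -101500/439701 - 3782890/1/18852964 = -101500/439701 - 3782890*18852964 = -101500/439701 - 71318688985960 = -31358898865815699460/439701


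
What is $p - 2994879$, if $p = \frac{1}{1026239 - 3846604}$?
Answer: $- \frac{8446651910836}{2820365} \approx -2.9949 \cdot 10^{6}$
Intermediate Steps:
$p = - \frac{1}{2820365}$ ($p = \frac{1}{-2820365} = - \frac{1}{2820365} \approx -3.5456 \cdot 10^{-7}$)
$p - 2994879 = - \frac{1}{2820365} - 2994879 = - \frac{8446651910836}{2820365}$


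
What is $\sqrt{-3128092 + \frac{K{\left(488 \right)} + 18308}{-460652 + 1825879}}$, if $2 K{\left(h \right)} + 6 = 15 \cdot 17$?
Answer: $\frac{i \sqrt{23321111450464903962}}{2730454} \approx 1768.6 i$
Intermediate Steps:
$K{\left(h \right)} = \frac{249}{2}$ ($K{\left(h \right)} = -3 + \frac{15 \cdot 17}{2} = -3 + \frac{1}{2} \cdot 255 = -3 + \frac{255}{2} = \frac{249}{2}$)
$\sqrt{-3128092 + \frac{K{\left(488 \right)} + 18308}{-460652 + 1825879}} = \sqrt{-3128092 + \frac{\frac{249}{2} + 18308}{-460652 + 1825879}} = \sqrt{-3128092 + \frac{36865}{2 \cdot 1365227}} = \sqrt{-3128092 + \frac{36865}{2} \cdot \frac{1}{1365227}} = \sqrt{-3128092 + \frac{36865}{2730454}} = \sqrt{- \frac{8541111276903}{2730454}} = \frac{i \sqrt{23321111450464903962}}{2730454}$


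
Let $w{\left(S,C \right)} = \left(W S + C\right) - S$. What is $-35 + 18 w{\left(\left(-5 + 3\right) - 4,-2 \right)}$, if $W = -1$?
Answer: $145$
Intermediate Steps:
$w{\left(S,C \right)} = C - 2 S$ ($w{\left(S,C \right)} = \left(- S + C\right) - S = \left(C - S\right) - S = C - 2 S$)
$-35 + 18 w{\left(\left(-5 + 3\right) - 4,-2 \right)} = -35 + 18 \left(-2 - 2 \left(\left(-5 + 3\right) - 4\right)\right) = -35 + 18 \left(-2 - 2 \left(-2 - 4\right)\right) = -35 + 18 \left(-2 - -12\right) = -35 + 18 \left(-2 + 12\right) = -35 + 18 \cdot 10 = -35 + 180 = 145$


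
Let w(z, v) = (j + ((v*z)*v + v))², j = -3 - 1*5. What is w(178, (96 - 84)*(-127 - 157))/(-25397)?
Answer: -4274023579355622976/25397 ≈ -1.6829e+14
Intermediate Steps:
j = -8 (j = -3 - 5 = -8)
w(z, v) = (-8 + v + z*v²)² (w(z, v) = (-8 + ((v*z)*v + v))² = (-8 + (z*v² + v))² = (-8 + (v + z*v²))² = (-8 + v + z*v²)²)
w(178, (96 - 84)*(-127 - 157))/(-25397) = (-8 + (96 - 84)*(-127 - 157) + 178*((96 - 84)*(-127 - 157))²)²/(-25397) = (-8 + 12*(-284) + 178*(12*(-284))²)²*(-1/25397) = (-8 - 3408 + 178*(-3408)²)²*(-1/25397) = (-8 - 3408 + 178*11614464)²*(-1/25397) = (-8 - 3408 + 2067374592)²*(-1/25397) = 2067371176²*(-1/25397) = 4274023579355622976*(-1/25397) = -4274023579355622976/25397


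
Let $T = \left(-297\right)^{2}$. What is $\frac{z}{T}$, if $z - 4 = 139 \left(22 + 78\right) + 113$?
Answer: $\frac{14017}{88209} \approx 0.15891$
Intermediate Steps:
$z = 14017$ ($z = 4 + \left(139 \left(22 + 78\right) + 113\right) = 4 + \left(139 \cdot 100 + 113\right) = 4 + \left(13900 + 113\right) = 4 + 14013 = 14017$)
$T = 88209$
$\frac{z}{T} = \frac{14017}{88209}$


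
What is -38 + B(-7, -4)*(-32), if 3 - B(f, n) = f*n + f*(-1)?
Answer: 986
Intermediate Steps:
B(f, n) = 3 + f - f*n (B(f, n) = 3 - (f*n + f*(-1)) = 3 - (f*n - f) = 3 - (-f + f*n) = 3 + (f - f*n) = 3 + f - f*n)
-38 + B(-7, -4)*(-32) = -38 + (3 - 7 - 1*(-7)*(-4))*(-32) = -38 + (3 - 7 - 28)*(-32) = -38 - 32*(-32) = -38 + 1024 = 986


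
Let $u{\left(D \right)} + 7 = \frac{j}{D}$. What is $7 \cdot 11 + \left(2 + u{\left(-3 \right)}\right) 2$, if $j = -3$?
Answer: $69$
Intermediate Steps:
$u{\left(D \right)} = -7 - \frac{3}{D}$
$7 \cdot 11 + \left(2 + u{\left(-3 \right)}\right) 2 = 7 \cdot 11 + \left(2 - \left(7 + \frac{3}{-3}\right)\right) 2 = 77 + \left(2 - 6\right) 2 = 77 - 8 = 69$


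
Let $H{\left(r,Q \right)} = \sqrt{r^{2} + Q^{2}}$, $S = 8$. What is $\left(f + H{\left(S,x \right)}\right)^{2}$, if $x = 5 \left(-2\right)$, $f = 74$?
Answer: $5640 + 296 \sqrt{41} \approx 7535.3$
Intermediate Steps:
$x = -10$
$H{\left(r,Q \right)} = \sqrt{Q^{2} + r^{2}}$
$\left(f + H{\left(S,x \right)}\right)^{2} = \left(74 + \sqrt{\left(-10\right)^{2} + 8^{2}}\right)^{2} = \left(74 + \sqrt{100 + 64}\right)^{2} = \left(74 + \sqrt{164}\right)^{2} = \left(74 + 2 \sqrt{41}\right)^{2}$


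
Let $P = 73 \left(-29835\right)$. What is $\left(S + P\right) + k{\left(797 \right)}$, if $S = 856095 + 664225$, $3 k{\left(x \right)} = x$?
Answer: $- \frac{1972108}{3} \approx -6.5737 \cdot 10^{5}$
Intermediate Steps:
$k{\left(x \right)} = \frac{x}{3}$
$S = 1520320$
$P = -2177955$
$\left(S + P\right) + k{\left(797 \right)} = \left(1520320 - 2177955\right) + \frac{1}{3} \cdot 797 = -657635 + \frac{797}{3} = - \frac{1972108}{3}$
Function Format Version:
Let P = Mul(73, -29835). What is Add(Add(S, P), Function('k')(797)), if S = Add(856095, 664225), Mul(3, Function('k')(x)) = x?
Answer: Rational(-1972108, 3) ≈ -6.5737e+5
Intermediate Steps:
Function('k')(x) = Mul(Rational(1, 3), x)
S = 1520320
P = -2177955
Add(Add(S, P), Function('k')(797)) = Add(Add(1520320, -2177955), Mul(Rational(1, 3), 797)) = Add(-657635, Rational(797, 3)) = Rational(-1972108, 3)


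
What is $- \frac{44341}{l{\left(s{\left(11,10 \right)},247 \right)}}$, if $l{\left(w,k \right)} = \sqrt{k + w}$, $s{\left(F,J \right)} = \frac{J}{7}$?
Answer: $- \frac{44341 \sqrt{12173}}{1739} \approx -2813.2$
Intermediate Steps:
$s{\left(F,J \right)} = \frac{J}{7}$ ($s{\left(F,J \right)} = J \frac{1}{7} = \frac{J}{7}$)
$- \frac{44341}{l{\left(s{\left(11,10 \right)},247 \right)}} = - \frac{44341}{\sqrt{247 + \frac{1}{7} \cdot 10}} = - \frac{44341}{\sqrt{247 + \frac{10}{7}}} = - \frac{44341}{\sqrt{\frac{1739}{7}}} = - \frac{44341}{\frac{1}{7} \sqrt{12173}} = - 44341 \frac{\sqrt{12173}}{1739} = - \frac{44341 \sqrt{12173}}{1739}$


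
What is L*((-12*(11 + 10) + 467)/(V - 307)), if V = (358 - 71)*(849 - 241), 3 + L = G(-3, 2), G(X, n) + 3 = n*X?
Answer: -860/58063 ≈ -0.014812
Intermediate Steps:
G(X, n) = -3 + X*n (G(X, n) = -3 + n*X = -3 + X*n)
L = -12 (L = -3 + (-3 - 3*2) = -3 + (-3 - 6) = -3 - 9 = -12)
V = 174496 (V = 287*608 = 174496)
L*((-12*(11 + 10) + 467)/(V - 307)) = -12*(-12*(11 + 10) + 467)/(174496 - 307) = -12*(-12*21 + 467)/174189 = -12*(-252 + 467)/174189 = -2580/174189 = -12*215/174189 = -860/58063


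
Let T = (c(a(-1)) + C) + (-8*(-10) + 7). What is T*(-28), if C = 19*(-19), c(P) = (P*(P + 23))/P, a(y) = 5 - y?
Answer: 6860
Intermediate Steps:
c(P) = 23 + P (c(P) = (P*(23 + P))/P = 23 + P)
C = -361
T = -245 (T = ((23 + (5 - 1*(-1))) - 361) + (-8*(-10) + 7) = ((23 + (5 + 1)) - 361) + (80 + 7) = ((23 + 6) - 361) + 87 = (29 - 361) + 87 = -332 + 87 = -245)
T*(-28) = -245*(-28) = 6860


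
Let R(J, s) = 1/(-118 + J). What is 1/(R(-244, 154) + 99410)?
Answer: 362/35986419 ≈ 1.0059e-5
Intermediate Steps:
1/(R(-244, 154) + 99410) = 1/(1/(-118 - 244) + 99410) = 1/(1/(-362) + 99410) = 1/(-1/362 + 99410) = 1/(35986419/362) = 362/35986419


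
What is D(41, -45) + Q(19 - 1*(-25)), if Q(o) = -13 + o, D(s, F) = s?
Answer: 72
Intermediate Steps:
D(41, -45) + Q(19 - 1*(-25)) = 41 + (-13 + (19 - 1*(-25))) = 41 + (-13 + (19 + 25)) = 41 + (-13 + 44) = 41 + 31 = 72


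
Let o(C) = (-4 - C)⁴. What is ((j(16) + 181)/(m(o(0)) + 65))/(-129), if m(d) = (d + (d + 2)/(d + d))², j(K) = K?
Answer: -12910592/556783616385 ≈ -2.3188e-5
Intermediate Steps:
m(d) = (d + (2 + d)/(2*d))² (m(d) = (d + (2 + d)/((2*d)))² = (d + (2 + d)*(1/(2*d)))² = (d + (2 + d)/(2*d))²)
((j(16) + 181)/(m(o(0)) + 65))/(-129) = ((16 + 181)/((2 + (4 + 0)⁴ + 2*((4 + 0)⁴)²)²/(4*((4 + 0)⁴)²) + 65))/(-129) = (197/((2 + 4⁴ + 2*(4⁴)²)²/(4*(4⁴)²) + 65))*(-1/129) = (197/((¼)*(2 + 256 + 2*256²)²/256² + 65))*(-1/129) = (197/((¼)*(1/65536)*(2 + 256 + 2*65536)² + 65))*(-1/129) = (197/((¼)*(1/65536)*(2 + 256 + 131072)² + 65))*(-1/129) = (197/((¼)*(1/65536)*131330² + 65))*(-1/129) = (197/((¼)*(1/65536)*17247568900 + 65))*(-1/129) = (197/(4311892225/65536 + 65))*(-1/129) = (197/(4316152065/65536))*(-1/129) = (197*(65536/4316152065))*(-1/129) = (12910592/4316152065)*(-1/129) = -12910592/556783616385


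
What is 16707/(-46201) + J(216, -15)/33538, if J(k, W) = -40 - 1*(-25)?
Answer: -561012381/1549489138 ≈ -0.36206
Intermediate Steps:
J(k, W) = -15 (J(k, W) = -40 + 25 = -15)
16707/(-46201) + J(216, -15)/33538 = 16707/(-46201) - 15/33538 = 16707*(-1/46201) - 15*1/33538 = -16707/46201 - 15/33538 = -561012381/1549489138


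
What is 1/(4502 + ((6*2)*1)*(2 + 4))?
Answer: 1/4574 ≈ 0.00021863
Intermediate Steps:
1/(4502 + ((6*2)*1)*(2 + 4)) = 1/(4502 + (12*1)*6) = 1/(4502 + 12*6) = 1/(4502 + 72) = 1/4574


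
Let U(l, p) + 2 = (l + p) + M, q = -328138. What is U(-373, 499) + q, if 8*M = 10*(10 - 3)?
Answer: -1312021/4 ≈ -3.2801e+5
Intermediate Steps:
M = 35/4 (M = (10*(10 - 3))/8 = (10*7)/8 = (⅛)*70 = 35/4 ≈ 8.7500)
U(l, p) = 27/4 + l + p (U(l, p) = -2 + ((l + p) + 35/4) = -2 + (35/4 + l + p) = 27/4 + l + p)
U(-373, 499) + q = (27/4 - 373 + 499) - 328138 = 531/4 - 328138 = -1312021/4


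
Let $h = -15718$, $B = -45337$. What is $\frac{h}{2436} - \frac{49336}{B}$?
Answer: $- \frac{10214215}{1904154} \approx -5.3642$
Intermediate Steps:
$\frac{h}{2436} - \frac{49336}{B} = - \frac{15718}{2436} - \frac{49336}{-45337} = \left(-15718\right) \frac{1}{2436} - - \frac{49336}{45337} = - \frac{271}{42} + \frac{49336}{45337} = - \frac{10214215}{1904154}$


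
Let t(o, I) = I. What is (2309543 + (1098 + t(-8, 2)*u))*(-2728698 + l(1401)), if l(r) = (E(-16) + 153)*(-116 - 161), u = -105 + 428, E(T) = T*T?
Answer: -6568656852417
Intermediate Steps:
E(T) = T²
u = 323
l(r) = -113293 (l(r) = ((-16)² + 153)*(-116 - 161) = (256 + 153)*(-277) = 409*(-277) = -113293)
(2309543 + (1098 + t(-8, 2)*u))*(-2728698 + l(1401)) = (2309543 + (1098 + 2*323))*(-2728698 - 113293) = (2309543 + (1098 + 646))*(-2841991) = (2309543 + 1744)*(-2841991) = 2311287*(-2841991) = -6568656852417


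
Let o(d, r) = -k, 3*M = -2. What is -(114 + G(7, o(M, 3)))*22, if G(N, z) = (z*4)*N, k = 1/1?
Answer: -1892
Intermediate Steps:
M = -⅔ (M = (⅓)*(-2) = -⅔ ≈ -0.66667)
k = 1 (k = 1*1 = 1)
o(d, r) = -1 (o(d, r) = -1*1 = -1)
G(N, z) = 4*N*z (G(N, z) = (4*z)*N = 4*N*z)
-(114 + G(7, o(M, 3)))*22 = -(114 + 4*7*(-1))*22 = -(114 - 28)*22 = -86*22 = -1*1892 = -1892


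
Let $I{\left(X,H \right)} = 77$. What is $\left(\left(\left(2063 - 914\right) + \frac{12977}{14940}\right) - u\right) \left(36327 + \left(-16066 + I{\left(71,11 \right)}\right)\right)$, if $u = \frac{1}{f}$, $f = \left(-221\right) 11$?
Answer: $\frac{424680359776903}{18159570} \approx 2.3386 \cdot 10^{7}$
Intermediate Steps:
$f = -2431$
$u = - \frac{1}{2431}$ ($u = \frac{1}{-2431} = - \frac{1}{2431} \approx -0.00041135$)
$\left(\left(\left(2063 - 914\right) + \frac{12977}{14940}\right) - u\right) \left(36327 + \left(-16066 + I{\left(71,11 \right)}\right)\right) = \left(\left(\left(2063 - 914\right) + \frac{12977}{14940}\right) - - \frac{1}{2431}\right) \left(36327 + \left(-16066 + 77\right)\right) = \left(\left(1149 + 12977 \cdot \frac{1}{14940}\right) + \frac{1}{2431}\right) \left(36327 - 15989\right) = \left(\left(1149 + \frac{12977}{14940}\right) + \frac{1}{2431}\right) 20338 = \left(\frac{17179037}{14940} + \frac{1}{2431}\right) 20338 = \frac{41762253887}{36319140} \cdot 20338 = \frac{424680359776903}{18159570}$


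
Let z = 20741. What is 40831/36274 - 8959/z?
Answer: 74556715/107479862 ≈ 0.69368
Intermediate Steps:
40831/36274 - 8959/z = 40831/36274 - 8959/20741 = 40831*(1/36274) - 8959*1/20741 = 5833/5182 - 8959/20741 = 74556715/107479862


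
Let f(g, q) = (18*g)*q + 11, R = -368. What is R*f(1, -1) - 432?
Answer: 2144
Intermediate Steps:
f(g, q) = 11 + 18*g*q (f(g, q) = 18*g*q + 11 = 11 + 18*g*q)
R*f(1, -1) - 432 = -368*(11 + 18*1*(-1)) - 432 = -368*(11 - 18) - 432 = -368*(-7) - 432 = 2576 - 432 = 2144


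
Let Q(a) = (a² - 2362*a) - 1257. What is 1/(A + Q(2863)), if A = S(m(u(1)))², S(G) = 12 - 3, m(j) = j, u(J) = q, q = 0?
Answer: 1/1433187 ≈ 6.9775e-7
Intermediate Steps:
u(J) = 0
S(G) = 9
Q(a) = -1257 + a² - 2362*a
A = 81 (A = 9² = 81)
1/(A + Q(2863)) = 1/(81 + (-1257 + 2863² - 2362*2863)) = 1/(81 + (-1257 + 8196769 - 6762406)) = 1/(81 + 1433106) = 1/1433187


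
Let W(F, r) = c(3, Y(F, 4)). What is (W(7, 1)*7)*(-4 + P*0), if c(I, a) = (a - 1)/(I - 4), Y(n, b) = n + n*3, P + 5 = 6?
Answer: 756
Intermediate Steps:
P = 1 (P = -5 + 6 = 1)
Y(n, b) = 4*n (Y(n, b) = n + 3*n = 4*n)
c(I, a) = (-1 + a)/(-4 + I)
W(F, r) = 1 - 4*F (W(F, r) = (-1 + 4*F)/(-4 + 3) = (-1 + 4*F)/(-1) = -(-1 + 4*F) = 1 - 4*F)
(W(7, 1)*7)*(-4 + P*0) = ((1 - 4*7)*7)*(-4 + 1*0) = ((1 - 28)*7)*(-4 + 0) = -27*7*(-4) = -189*(-4) = 756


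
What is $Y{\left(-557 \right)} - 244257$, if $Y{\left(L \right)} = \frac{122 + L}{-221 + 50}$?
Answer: $- \frac{13922504}{57} \approx -2.4425 \cdot 10^{5}$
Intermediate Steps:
$Y{\left(L \right)} = - \frac{122}{171} - \frac{L}{171}$ ($Y{\left(L \right)} = \frac{122 + L}{-171} = \left(122 + L\right) \left(- \frac{1}{171}\right) = - \frac{122}{171} - \frac{L}{171}$)
$Y{\left(-557 \right)} - 244257 = \left(- \frac{122}{171} - - \frac{557}{171}\right) - 244257 = \left(- \frac{122}{171} + \frac{557}{171}\right) - 244257 = \frac{145}{57} - 244257 = - \frac{13922504}{57}$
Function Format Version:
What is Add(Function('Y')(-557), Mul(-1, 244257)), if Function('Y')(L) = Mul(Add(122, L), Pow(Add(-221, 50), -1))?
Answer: Rational(-13922504, 57) ≈ -2.4425e+5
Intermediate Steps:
Function('Y')(L) = Add(Rational(-122, 171), Mul(Rational(-1, 171), L)) (Function('Y')(L) = Mul(Add(122, L), Pow(-171, -1)) = Mul(Add(122, L), Rational(-1, 171)) = Add(Rational(-122, 171), Mul(Rational(-1, 171), L)))
Add(Function('Y')(-557), Mul(-1, 244257)) = Add(Add(Rational(-122, 171), Mul(Rational(-1, 171), -557)), Mul(-1, 244257)) = Add(Add(Rational(-122, 171), Rational(557, 171)), -244257) = Add(Rational(145, 57), -244257) = Rational(-13922504, 57)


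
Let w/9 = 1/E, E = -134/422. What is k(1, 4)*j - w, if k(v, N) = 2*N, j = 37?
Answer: 21731/67 ≈ 324.34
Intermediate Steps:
E = -67/211 (E = -134*1/422 = -67/211 ≈ -0.31754)
w = -1899/67 (w = 9/(-67/211) = 9*(-211/67) = -1899/67 ≈ -28.343)
k(1, 4)*j - w = (2*4)*37 - 1*(-1899/67) = 8*37 + 1899/67 = 296 + 1899/67 = 21731/67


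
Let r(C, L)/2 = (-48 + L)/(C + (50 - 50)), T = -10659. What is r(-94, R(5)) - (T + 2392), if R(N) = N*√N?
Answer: 388597/47 - 5*√5/47 ≈ 8267.8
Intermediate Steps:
R(N) = N^(3/2)
r(C, L) = 2*(-48 + L)/C (r(C, L) = 2*((-48 + L)/(C + (50 - 50))) = 2*((-48 + L)/(C + 0)) = 2*((-48 + L)/C) = 2*(-48 + L)/C)
r(-94, R(5)) - (T + 2392) = 2*(-48 + 5^(3/2))/(-94) - (-10659 + 2392) = 2*(-1/94)*(-48 + 5*√5) - 1*(-8267) = (48/47 - 5*√5/47) + 8267 = 388597/47 - 5*√5/47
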